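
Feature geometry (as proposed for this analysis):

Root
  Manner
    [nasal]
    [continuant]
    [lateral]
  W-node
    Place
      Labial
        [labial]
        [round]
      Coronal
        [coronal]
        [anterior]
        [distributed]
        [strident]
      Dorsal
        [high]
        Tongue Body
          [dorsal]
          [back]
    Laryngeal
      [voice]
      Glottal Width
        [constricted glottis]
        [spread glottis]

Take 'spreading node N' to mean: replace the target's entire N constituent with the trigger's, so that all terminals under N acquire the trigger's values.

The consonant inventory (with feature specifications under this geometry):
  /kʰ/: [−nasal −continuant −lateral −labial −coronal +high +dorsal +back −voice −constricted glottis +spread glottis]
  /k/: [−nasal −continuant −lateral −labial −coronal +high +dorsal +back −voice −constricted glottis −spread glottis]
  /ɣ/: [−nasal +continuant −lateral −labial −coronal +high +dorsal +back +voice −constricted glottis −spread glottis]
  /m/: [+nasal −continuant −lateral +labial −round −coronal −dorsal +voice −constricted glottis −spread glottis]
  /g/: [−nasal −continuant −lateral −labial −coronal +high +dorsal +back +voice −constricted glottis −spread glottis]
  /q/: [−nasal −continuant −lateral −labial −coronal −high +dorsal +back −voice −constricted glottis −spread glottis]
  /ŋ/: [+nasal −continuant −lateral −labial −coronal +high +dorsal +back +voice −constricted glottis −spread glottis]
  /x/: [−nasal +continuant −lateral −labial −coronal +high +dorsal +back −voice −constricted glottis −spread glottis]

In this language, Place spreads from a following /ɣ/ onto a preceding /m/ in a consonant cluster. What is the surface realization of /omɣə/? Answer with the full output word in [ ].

Terminals under Place in this geometry: [labial], [round], [coronal], [anterior], [distributed], [strident], [high], [dorsal], [back].
Spreading Place from /ɣ/ onto /m/ replaces those values with /ɣ/'s: [−labial], [−coronal], [+high], [+dorsal], [+back]. Features outside Place ([nasal], [continuant], [lateral], …) stay as in /m/.
Among the inventory, only /ŋ/ has exactly this specification, giving the surface form [oŋɣə].

[oŋɣə]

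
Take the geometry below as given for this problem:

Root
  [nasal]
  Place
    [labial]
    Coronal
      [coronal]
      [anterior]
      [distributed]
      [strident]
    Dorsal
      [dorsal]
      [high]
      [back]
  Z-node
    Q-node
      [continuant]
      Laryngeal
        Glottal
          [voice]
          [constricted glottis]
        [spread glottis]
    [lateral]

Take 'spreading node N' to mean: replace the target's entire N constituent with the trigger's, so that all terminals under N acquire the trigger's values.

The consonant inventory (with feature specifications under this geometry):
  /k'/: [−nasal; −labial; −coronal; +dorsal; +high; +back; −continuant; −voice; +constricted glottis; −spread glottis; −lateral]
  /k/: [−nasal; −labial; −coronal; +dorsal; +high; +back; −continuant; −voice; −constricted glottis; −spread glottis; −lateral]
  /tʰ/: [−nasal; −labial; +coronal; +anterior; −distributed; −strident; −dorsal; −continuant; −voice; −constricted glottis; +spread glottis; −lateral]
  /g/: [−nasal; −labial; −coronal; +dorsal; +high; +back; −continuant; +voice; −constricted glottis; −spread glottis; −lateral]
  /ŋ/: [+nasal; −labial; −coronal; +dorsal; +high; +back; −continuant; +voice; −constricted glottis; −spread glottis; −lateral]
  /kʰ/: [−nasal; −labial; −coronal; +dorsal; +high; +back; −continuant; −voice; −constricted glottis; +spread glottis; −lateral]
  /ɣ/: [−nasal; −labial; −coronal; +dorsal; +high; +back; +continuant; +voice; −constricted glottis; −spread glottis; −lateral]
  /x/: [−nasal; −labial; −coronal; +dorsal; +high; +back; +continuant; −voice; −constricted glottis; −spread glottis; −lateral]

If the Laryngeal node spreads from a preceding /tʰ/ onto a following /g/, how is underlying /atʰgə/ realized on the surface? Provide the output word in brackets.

[atʰkʰə]

Laryngeal immediately or transitively dominates [voice], [constricted glottis], [spread glottis].
Spreading Laryngeal from /tʰ/ onto /g/ replaces those values with /tʰ/'s: [−voice], [−constricted glottis], [+spread glottis]. Features outside Laryngeal ([nasal], [labial], [coronal], …) stay as in /g/.
The resulting bundle matches /kʰ/ in the inventory; substituting it for /g/ gives [atʰkʰə].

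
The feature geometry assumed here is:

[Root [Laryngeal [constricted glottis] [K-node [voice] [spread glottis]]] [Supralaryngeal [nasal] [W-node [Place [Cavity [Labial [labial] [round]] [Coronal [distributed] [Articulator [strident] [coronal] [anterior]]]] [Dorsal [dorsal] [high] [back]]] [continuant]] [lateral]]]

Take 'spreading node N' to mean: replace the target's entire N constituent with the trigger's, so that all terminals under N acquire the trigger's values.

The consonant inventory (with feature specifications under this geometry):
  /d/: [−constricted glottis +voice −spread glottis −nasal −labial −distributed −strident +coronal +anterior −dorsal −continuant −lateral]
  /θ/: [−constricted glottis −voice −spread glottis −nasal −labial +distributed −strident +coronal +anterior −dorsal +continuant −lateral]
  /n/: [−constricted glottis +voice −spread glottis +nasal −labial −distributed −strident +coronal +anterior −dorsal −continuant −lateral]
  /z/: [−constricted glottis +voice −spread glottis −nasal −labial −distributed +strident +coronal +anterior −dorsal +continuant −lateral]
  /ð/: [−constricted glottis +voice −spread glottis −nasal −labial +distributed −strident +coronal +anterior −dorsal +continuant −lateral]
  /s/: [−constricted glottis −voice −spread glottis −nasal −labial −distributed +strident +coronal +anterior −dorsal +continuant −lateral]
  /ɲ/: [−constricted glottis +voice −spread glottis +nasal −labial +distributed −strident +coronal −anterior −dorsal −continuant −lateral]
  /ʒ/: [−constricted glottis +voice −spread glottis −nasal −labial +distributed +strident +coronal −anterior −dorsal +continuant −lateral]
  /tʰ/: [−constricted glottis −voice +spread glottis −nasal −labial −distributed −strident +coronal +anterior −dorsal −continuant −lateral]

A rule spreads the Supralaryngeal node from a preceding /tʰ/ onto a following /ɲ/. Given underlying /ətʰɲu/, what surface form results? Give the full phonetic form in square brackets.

[ətʰdu]

The Supralaryngeal node dominates the terminals [nasal], [labial], [round], [distributed], [strident], [coronal], [anterior], [dorsal], [high], [back], [continuant], [lateral].
Spreading Supralaryngeal from /tʰ/ onto /ɲ/ replaces those values with /tʰ/'s: [−nasal], [−labial], [−distributed], [−strident], [+coronal], [+anterior], [−dorsal], [−continuant], [−lateral]. Features outside Supralaryngeal ([constricted glottis], [voice], [spread glottis]) stay as in /ɲ/.
The resulting bundle matches /d/ in the inventory; substituting it for /ɲ/ gives [ətʰdu].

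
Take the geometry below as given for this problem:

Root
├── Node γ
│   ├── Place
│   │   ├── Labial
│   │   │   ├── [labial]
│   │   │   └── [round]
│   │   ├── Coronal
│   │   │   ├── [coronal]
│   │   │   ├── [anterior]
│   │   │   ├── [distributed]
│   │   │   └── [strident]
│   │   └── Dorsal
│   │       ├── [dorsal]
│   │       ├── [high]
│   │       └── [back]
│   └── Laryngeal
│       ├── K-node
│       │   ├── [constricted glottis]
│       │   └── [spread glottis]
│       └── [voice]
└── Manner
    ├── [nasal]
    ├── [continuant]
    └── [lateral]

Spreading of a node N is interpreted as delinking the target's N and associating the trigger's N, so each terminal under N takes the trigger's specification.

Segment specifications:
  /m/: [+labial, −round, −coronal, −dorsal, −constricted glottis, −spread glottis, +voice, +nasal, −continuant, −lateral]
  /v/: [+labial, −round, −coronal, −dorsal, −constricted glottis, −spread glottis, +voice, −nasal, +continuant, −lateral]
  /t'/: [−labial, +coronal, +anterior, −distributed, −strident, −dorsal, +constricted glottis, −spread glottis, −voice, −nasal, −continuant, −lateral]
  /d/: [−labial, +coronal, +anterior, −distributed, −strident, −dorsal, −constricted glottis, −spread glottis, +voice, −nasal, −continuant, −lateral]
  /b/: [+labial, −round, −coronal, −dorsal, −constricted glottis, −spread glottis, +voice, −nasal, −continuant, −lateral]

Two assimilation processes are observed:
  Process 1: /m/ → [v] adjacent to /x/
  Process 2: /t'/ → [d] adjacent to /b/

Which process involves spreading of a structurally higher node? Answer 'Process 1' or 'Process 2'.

Process 1

Process 1: the features that change are [nasal], [continuant]; the minimal node is Manner (depth 1).
Process 2 alters [voice], [constricted glottis]; the lowest common ancestor is Laryngeal (depth 2 from Root).
Manner (depth 1) sits above Laryngeal (depth 2), making Process 1 the one with the higher spreading node.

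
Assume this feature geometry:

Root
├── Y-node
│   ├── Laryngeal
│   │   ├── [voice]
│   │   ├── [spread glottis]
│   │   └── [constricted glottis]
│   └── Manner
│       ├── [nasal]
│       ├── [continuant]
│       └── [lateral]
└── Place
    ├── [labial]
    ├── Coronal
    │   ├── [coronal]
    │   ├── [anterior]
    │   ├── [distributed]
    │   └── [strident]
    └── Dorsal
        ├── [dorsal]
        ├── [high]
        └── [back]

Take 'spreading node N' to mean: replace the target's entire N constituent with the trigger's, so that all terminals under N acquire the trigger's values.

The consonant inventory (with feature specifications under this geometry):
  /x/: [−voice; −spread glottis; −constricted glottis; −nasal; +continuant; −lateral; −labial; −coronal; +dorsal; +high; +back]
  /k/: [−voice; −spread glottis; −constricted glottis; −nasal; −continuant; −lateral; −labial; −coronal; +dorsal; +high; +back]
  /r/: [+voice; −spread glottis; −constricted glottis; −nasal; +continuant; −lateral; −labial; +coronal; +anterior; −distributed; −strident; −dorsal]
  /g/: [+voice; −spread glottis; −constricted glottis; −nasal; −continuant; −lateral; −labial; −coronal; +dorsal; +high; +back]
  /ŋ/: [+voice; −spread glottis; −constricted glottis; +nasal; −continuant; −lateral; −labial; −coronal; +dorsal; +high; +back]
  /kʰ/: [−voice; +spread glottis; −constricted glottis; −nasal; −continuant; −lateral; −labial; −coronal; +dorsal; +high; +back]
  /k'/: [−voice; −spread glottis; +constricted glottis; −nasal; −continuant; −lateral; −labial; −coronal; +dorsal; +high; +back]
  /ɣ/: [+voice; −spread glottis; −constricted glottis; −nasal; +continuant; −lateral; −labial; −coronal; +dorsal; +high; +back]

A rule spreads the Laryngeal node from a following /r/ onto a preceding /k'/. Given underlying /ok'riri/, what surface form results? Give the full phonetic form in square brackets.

[ogriri]

Terminals under Laryngeal in this geometry: [voice], [spread glottis], [constricted glottis].
After delinking /k'/'s Laryngeal and linking /r/'s, the affected terminals become [+voice], [−spread glottis], [−constricted glottis]; [nasal], [continuant], [lateral], … (outside Laryngeal) are retained from /k'/.
The resulting bundle matches /g/ in the inventory; substituting it for /k'/ gives [ogriri].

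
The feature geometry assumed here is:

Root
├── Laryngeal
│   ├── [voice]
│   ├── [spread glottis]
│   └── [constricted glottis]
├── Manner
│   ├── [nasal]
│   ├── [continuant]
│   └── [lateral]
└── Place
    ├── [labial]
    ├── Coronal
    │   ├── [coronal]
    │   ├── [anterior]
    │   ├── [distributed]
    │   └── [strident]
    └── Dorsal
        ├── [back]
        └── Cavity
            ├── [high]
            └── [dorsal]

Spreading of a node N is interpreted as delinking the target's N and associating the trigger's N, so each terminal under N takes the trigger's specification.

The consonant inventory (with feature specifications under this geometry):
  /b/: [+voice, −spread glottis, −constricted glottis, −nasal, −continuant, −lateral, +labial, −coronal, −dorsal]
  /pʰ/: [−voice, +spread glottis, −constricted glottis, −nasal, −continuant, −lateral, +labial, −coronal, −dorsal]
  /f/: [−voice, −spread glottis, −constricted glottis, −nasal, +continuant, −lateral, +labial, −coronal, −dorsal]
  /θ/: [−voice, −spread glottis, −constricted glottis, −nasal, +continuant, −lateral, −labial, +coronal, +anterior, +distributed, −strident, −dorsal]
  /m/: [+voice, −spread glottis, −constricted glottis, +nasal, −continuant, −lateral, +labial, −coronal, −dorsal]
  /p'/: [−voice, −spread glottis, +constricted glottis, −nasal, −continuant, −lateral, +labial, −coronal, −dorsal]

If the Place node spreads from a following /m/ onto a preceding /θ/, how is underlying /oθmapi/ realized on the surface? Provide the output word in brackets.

[ofmapi]

Place immediately or transitively dominates [labial], [coronal], [anterior], [distributed], [strident], [back], [high], [dorsal].
The target acquires /m/'s values for everything under Place — [+labial], [−coronal], [−dorsal] — while keeping its own [voice], [spread glottis], [constricted glottis], ….
The resulting bundle matches /f/ in the inventory; substituting it for /θ/ gives [ofmapi].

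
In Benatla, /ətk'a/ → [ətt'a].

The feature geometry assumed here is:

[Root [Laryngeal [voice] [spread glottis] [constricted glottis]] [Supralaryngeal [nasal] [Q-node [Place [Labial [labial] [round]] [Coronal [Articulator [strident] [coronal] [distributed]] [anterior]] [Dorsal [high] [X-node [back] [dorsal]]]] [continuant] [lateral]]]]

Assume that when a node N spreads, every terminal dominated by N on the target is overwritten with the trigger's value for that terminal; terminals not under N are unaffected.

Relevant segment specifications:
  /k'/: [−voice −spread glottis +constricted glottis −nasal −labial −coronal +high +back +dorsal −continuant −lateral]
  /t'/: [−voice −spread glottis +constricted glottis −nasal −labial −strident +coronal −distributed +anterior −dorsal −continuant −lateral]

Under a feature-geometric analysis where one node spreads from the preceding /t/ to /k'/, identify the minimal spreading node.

Comparing /k'/ with its surface form [t'], the features that change are [coronal], [anterior], [distributed], [strident], [dorsal], [high], [back].
These terminals are all dominated by Place, and no proper subconstituent of Place covers them all; Place is their lowest common ancestor.
If Place spreads, every terminal under it takes /t/'s value, producing [t'] as observed.
[constricted glottis], a feature on which the two segments disagree outside Place, is unchanged — nothing dominating it spread, and Place is the minimal sufficient constituent.

Place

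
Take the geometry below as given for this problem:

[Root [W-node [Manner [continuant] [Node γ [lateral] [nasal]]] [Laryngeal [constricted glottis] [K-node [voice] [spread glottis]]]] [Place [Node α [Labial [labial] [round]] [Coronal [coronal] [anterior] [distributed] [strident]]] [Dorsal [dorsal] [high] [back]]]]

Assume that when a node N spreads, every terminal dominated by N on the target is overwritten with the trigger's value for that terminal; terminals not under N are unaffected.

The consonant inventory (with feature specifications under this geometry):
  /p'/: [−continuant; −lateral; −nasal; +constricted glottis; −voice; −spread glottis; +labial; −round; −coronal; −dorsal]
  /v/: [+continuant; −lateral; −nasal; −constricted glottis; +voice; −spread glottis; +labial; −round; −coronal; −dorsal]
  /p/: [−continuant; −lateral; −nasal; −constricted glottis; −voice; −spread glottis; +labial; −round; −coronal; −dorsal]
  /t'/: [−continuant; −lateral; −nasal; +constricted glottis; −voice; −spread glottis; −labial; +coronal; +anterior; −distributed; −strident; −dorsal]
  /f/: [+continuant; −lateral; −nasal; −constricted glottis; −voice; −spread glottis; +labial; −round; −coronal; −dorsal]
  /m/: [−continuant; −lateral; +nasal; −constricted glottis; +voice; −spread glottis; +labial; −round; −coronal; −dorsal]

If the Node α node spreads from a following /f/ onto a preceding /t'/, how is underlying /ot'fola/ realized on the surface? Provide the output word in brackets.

Node α immediately or transitively dominates [labial], [round], [coronal], [anterior], [distributed], [strident].
The target acquires /f/'s values for everything under Node α — [+labial], [−round], [−coronal] — while keeping its own [continuant], [lateral], [nasal], ….
The resulting bundle matches /p'/ in the inventory; substituting it for /t'/ gives [op'fola].

[op'fola]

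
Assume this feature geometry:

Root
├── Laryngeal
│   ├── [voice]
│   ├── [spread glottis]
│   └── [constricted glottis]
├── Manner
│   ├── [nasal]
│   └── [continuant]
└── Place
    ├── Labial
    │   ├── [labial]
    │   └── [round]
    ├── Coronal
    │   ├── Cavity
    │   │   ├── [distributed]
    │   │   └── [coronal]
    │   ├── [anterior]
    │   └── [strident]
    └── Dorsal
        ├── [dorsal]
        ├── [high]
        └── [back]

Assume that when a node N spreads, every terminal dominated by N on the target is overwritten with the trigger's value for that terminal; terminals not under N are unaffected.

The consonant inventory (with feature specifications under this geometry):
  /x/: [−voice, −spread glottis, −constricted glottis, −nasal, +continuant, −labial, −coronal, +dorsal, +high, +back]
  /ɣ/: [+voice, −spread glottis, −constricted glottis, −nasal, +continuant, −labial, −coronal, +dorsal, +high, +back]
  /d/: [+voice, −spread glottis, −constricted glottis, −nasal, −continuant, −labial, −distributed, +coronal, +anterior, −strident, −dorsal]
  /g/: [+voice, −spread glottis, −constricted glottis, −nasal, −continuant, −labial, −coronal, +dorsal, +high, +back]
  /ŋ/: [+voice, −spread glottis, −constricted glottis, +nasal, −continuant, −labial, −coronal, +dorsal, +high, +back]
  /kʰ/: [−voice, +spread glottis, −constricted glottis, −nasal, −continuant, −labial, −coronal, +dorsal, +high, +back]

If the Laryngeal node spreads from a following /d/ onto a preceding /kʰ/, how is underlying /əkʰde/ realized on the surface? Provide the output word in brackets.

[əgde]

Terminals under Laryngeal in this geometry: [voice], [spread glottis], [constricted glottis].
Spreading Laryngeal from /d/ onto /kʰ/ replaces those values with /d/'s: [+voice], [−spread glottis], [−constricted glottis]. Features outside Laryngeal ([nasal], [continuant], [labial], …) stay as in /kʰ/.
The resulting bundle matches /g/ in the inventory; substituting it for /kʰ/ gives [əgde].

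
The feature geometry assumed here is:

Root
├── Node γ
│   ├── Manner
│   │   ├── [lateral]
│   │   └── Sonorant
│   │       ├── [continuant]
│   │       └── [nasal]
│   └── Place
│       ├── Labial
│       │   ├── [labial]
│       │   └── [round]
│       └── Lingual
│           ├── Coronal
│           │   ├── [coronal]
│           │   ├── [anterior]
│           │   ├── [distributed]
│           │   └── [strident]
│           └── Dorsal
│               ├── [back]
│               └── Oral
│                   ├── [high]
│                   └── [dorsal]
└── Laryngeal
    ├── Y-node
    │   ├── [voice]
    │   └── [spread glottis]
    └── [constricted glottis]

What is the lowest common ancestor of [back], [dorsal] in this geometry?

Dorsal

[back] lies under Dorsal (below Node γ).
[dorsal] lies under Oral (below Node γ).
These paths first converge at Dorsal; no daughter of Dorsal dominates all 2 features, so Dorsal is the minimal constituent.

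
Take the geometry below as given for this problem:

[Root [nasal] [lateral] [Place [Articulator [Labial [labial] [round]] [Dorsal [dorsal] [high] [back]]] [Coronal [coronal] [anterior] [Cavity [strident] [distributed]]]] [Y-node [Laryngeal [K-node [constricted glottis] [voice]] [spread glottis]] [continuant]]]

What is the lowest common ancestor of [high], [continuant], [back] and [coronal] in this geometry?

Root

[high] is immediately dominated by Dorsal.
[continuant] is immediately dominated by Y-node.
[back] is immediately dominated by Dorsal.
[coronal] is immediately dominated by Coronal.
The listed terminals split across distinct daughters of Root, so Root itself is the smallest node containing them all.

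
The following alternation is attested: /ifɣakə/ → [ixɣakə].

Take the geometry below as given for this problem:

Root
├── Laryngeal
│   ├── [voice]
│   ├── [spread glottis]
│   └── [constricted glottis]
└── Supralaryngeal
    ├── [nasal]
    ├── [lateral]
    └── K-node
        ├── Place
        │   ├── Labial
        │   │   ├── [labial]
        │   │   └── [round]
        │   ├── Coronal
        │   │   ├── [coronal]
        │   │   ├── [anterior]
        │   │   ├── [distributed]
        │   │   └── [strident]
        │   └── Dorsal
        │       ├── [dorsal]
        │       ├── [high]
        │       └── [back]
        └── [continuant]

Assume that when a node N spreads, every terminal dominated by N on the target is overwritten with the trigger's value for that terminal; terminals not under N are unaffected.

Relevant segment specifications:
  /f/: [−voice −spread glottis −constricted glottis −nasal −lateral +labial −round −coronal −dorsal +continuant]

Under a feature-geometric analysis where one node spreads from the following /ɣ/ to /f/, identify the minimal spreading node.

Feature comparison: [labial], [round], [dorsal], [high], [back] differ between /f/ and [x]; the remaining terminals match.
In this geometry the lowest node dominating all of them is Place: every daughter of Place dominates only a proper subset, so no lower node suffices.
Delinking /f/'s Place and associating /ɣ/'s Place gives precisely the feature bundle of [x].
[voice] stays as in /f/ although /ɣ/ differs there, so no node dominating it spread; among the remaining candidates Place is the lowest that derives the output.

Place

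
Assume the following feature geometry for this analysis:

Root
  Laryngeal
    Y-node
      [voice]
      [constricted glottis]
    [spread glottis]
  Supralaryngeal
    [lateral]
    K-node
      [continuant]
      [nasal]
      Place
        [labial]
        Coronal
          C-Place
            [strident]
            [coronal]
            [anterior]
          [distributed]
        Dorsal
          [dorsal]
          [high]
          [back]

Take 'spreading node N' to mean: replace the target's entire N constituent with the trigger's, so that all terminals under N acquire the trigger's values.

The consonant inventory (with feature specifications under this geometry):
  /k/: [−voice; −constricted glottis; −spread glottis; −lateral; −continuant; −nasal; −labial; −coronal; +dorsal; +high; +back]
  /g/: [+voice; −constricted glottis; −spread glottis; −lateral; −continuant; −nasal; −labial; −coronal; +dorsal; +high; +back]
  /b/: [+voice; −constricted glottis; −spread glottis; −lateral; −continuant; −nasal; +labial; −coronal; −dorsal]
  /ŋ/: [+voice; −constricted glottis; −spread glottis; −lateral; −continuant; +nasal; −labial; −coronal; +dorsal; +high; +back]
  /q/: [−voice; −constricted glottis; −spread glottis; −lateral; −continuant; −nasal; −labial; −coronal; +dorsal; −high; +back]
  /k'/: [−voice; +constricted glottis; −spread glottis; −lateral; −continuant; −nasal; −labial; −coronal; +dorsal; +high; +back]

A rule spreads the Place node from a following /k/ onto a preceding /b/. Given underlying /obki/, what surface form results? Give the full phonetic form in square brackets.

Terminals under Place in this geometry: [labial], [strident], [coronal], [anterior], [distributed], [dorsal], [high], [back].
Spreading Place from /k/ onto /b/ replaces those values with /k/'s: [−labial], [−coronal], [+dorsal], [+high], [+back]. Features outside Place ([voice], [constricted glottis], [spread glottis], …) stay as in /b/.
Among the inventory, only /g/ has exactly this specification, giving the surface form [ogki].

[ogki]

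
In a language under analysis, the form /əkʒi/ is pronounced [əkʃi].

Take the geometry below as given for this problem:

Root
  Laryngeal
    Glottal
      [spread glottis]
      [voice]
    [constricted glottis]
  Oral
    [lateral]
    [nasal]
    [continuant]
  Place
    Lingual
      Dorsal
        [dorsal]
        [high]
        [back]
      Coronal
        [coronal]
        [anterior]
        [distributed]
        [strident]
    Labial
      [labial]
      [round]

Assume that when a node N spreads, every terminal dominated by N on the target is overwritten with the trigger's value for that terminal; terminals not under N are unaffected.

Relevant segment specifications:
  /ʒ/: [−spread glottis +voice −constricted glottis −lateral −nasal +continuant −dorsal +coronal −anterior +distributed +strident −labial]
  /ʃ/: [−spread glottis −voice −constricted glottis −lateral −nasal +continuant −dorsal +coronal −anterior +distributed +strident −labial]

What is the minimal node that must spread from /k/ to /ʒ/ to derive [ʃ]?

Comparing /ʒ/ with its surface form [ʃ], the only feature that changes is [voice].
Since just one terminal is affected and it takes /k/'s value, spreading the terminal [voice] alone is sufficient and minimal.
Features on which the two segments disagree outside [voice], such as [coronal], [continuant], are unchanged — nothing dominating them spread, and [voice] is the minimal sufficient constituent.

[voice]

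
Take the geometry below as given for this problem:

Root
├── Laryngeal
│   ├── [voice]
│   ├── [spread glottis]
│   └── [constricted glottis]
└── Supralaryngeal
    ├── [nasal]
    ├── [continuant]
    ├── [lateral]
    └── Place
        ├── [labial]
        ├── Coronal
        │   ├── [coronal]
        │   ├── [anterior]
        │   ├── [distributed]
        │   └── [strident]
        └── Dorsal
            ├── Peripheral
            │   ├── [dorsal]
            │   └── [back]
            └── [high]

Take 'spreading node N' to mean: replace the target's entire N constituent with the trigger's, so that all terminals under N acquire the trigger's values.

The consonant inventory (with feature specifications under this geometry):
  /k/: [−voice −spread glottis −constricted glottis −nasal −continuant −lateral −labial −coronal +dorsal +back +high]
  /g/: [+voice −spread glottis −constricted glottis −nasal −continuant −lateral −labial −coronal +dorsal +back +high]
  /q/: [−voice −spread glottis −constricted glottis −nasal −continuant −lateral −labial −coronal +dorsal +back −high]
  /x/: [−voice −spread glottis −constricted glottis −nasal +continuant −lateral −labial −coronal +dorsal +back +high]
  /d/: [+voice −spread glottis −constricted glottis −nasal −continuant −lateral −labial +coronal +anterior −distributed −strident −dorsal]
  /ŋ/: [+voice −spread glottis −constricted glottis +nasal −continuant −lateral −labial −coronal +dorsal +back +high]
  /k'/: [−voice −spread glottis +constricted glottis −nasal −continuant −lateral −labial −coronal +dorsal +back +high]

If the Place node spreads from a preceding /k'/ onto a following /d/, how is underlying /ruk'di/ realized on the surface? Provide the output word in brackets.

Terminals under Place in this geometry: [labial], [coronal], [anterior], [distributed], [strident], [dorsal], [back], [high].
The target acquires /k'/'s values for everything under Place — [−labial], [−coronal], [+dorsal], [+back], [+high] — while keeping its own [voice], [spread glottis], [constricted glottis], ….
The resulting bundle matches /g/ in the inventory; substituting it for /d/ gives [ruk'gi].

[ruk'gi]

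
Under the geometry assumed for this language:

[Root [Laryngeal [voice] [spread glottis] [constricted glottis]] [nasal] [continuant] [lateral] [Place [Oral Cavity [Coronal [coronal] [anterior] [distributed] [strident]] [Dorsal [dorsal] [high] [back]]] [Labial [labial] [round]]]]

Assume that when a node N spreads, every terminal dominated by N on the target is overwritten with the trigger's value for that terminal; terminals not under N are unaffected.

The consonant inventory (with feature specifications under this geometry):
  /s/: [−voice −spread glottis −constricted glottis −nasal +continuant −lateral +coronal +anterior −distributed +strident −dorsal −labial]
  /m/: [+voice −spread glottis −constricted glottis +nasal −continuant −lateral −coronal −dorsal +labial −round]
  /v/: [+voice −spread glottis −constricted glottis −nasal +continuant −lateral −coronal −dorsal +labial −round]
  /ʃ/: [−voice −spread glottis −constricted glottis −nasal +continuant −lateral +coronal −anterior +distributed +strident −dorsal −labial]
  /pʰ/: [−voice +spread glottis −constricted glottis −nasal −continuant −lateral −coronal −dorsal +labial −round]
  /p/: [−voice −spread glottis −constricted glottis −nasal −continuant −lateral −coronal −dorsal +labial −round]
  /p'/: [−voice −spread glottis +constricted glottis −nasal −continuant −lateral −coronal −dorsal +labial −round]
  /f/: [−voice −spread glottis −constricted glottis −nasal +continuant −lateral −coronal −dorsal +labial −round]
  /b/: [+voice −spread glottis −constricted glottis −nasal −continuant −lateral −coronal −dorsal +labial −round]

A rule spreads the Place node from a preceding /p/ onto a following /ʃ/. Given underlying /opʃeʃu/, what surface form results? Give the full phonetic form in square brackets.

[opfeʃu]

The Place node dominates the terminals [coronal], [anterior], [distributed], [strident], [dorsal], [high], [back], [labial], [round].
Spreading Place from /p/ onto /ʃ/ replaces those values with /p/'s: [−coronal], [−dorsal], [+labial], [−round]. Features outside Place ([voice], [spread glottis], [constricted glottis], …) stay as in /ʃ/.
The resulting bundle matches /f/ in the inventory; substituting it for /ʃ/ gives [opfeʃu].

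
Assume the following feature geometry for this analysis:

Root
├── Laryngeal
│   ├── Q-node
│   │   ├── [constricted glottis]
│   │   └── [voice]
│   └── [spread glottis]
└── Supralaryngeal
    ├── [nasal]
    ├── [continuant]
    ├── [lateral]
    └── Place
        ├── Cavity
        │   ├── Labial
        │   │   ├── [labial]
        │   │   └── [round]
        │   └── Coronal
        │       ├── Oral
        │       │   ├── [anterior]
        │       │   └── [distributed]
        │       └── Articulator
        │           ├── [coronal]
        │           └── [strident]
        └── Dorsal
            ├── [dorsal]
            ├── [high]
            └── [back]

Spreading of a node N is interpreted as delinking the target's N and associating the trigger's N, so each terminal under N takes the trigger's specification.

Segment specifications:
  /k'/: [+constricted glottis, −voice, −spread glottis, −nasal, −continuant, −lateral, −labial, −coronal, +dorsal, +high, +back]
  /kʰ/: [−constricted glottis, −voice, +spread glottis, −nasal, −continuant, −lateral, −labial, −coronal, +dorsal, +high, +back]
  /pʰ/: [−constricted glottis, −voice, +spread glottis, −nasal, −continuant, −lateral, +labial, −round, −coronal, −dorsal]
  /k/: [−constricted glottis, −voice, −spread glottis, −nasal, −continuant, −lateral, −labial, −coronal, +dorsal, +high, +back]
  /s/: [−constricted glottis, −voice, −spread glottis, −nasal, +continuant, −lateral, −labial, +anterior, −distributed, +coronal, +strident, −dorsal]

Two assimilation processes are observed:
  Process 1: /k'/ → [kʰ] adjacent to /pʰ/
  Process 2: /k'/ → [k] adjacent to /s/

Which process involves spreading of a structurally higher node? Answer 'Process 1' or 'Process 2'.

Process 1

In Process 1, [spread glottis], [constricted glottis] change, so the minimal spreading node is Laryngeal at depth 1.
Process 2: the feature that changes is [constricted glottis]; the minimal node is [constricted glottis] (depth 3).
Laryngeal is closer to Root than [constricted glottis], so Process 1 spreads the higher node.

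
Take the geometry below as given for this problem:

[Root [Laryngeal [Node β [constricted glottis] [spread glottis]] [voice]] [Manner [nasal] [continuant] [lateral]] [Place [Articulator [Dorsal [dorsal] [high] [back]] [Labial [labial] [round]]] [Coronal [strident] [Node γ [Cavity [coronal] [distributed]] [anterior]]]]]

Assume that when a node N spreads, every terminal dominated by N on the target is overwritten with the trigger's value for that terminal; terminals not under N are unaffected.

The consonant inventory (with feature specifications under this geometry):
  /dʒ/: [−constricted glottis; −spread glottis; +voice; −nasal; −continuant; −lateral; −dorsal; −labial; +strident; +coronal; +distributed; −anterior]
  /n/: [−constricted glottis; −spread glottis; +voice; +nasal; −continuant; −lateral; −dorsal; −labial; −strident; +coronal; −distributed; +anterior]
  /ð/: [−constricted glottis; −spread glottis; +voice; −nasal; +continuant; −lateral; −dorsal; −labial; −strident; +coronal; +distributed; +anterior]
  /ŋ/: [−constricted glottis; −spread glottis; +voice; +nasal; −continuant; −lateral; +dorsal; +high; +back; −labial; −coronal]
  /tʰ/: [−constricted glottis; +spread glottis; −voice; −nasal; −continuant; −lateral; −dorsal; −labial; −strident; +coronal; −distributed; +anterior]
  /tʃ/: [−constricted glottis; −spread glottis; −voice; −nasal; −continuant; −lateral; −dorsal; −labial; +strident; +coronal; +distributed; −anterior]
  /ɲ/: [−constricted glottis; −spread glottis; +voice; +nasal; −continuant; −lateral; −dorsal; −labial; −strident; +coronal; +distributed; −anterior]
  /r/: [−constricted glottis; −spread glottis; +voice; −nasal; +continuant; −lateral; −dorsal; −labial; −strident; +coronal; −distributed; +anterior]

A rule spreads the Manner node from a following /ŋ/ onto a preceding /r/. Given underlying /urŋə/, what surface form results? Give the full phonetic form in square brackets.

[unŋə]

Terminals under Manner in this geometry: [nasal], [continuant], [lateral].
After delinking /r/'s Manner and linking /ŋ/'s, the affected terminals become [+nasal], [−continuant], [−lateral]; [constricted glottis], [spread glottis], [voice], … (outside Manner) are retained from /r/.
The resulting bundle matches /n/ in the inventory; substituting it for /r/ gives [unŋə].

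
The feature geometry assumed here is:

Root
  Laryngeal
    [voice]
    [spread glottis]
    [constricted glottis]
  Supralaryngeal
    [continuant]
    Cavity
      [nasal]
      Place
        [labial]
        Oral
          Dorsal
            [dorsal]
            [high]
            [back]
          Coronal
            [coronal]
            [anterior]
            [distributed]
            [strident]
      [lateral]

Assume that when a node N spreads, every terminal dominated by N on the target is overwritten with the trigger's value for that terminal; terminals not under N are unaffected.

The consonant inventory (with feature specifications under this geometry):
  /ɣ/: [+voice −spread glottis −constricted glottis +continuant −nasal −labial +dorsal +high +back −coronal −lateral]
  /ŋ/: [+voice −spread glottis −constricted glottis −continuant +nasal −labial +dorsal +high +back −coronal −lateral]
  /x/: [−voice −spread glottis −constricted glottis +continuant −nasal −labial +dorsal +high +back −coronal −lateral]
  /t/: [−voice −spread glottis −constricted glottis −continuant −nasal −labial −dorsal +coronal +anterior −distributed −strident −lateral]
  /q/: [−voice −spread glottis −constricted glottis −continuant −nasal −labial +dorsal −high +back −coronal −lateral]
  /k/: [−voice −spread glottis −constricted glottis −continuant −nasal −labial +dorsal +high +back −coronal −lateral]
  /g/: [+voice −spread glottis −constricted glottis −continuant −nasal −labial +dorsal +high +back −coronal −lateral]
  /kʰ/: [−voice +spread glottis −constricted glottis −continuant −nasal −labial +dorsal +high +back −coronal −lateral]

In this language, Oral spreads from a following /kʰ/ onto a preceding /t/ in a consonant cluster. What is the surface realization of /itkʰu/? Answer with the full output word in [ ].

[ikkʰu]

Oral immediately or transitively dominates [dorsal], [high], [back], [coronal], [anterior], [distributed], [strident].
After delinking /t/'s Oral and linking /kʰ/'s, the affected terminals become [+dorsal], [+high], [+back], [−coronal]; [voice], [spread glottis], [constricted glottis], … (outside Oral) are retained from /t/.
The resulting bundle matches /k/ in the inventory; substituting it for /t/ gives [ikkʰu].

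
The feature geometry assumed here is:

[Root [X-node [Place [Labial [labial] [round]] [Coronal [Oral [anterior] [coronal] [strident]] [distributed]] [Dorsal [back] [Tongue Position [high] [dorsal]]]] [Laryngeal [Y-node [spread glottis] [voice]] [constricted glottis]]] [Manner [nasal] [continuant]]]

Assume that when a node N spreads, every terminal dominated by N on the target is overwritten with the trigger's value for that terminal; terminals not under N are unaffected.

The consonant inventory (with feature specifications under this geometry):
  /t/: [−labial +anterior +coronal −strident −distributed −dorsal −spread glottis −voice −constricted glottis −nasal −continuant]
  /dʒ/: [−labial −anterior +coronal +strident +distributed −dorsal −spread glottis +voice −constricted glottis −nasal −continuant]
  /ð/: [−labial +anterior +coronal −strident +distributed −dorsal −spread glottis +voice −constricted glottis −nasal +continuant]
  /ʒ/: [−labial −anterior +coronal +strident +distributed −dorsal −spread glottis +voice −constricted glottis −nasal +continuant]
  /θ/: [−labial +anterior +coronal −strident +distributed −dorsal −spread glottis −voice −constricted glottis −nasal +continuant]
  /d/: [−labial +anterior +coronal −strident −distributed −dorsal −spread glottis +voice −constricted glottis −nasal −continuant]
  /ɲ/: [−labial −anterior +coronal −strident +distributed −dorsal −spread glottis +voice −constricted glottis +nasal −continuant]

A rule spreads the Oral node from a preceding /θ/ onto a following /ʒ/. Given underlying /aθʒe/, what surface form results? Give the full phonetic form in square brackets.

Terminals under Oral in this geometry: [anterior], [coronal], [strident].
Spreading Oral from /θ/ onto /ʒ/ replaces those values with /θ/'s: [+anterior], [+coronal], [−strident]. Features outside Oral ([labial], [distributed], [dorsal], …) stay as in /ʒ/.
Among the inventory, only /ð/ has exactly this specification, giving the surface form [aθðe].

[aθðe]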